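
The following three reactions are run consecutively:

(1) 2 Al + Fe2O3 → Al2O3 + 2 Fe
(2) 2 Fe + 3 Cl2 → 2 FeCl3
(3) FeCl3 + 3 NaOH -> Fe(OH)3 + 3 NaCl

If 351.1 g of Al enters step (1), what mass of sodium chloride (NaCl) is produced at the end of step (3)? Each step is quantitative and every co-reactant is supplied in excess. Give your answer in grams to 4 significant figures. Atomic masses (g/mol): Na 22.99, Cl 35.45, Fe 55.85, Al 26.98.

2281 g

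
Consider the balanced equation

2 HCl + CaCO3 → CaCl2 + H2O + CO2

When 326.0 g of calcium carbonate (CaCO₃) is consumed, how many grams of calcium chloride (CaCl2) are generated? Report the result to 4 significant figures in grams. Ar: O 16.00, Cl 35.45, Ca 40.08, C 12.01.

M(CaCO3) = 40.08 + 12.01 + 3(16.00) = 100.09 g/mol.
M(CaCl2) = 40.08 + 2(35.45) = 110.98 g/mol.
n(CaCO3) = 326.00 g / 100.09 g/mol = 3.2571 mol.
From the equation the CaCO3:CaCl2 mole ratio is 1:1, so n(CaCl2) = 3.2571 × 1/1 = 3.2571 mol.
Mass of CaCl2 = 3.2571 mol × 110.98 g/mol = 361.47 g.

361.5 g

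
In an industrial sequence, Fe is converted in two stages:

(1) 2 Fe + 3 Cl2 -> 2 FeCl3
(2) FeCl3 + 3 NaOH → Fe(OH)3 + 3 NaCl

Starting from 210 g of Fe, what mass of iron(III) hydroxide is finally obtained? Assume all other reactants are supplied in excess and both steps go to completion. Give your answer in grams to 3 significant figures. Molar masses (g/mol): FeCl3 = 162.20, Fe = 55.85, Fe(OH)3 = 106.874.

n(Fe) = 210.0 / 55.85 = 3.760 mol.
Step 1 gives a 2:2 ratio of Fe to FeCl3, so n(FeCl3) = 3.760 mol.
In step 2 the FeCl3:Fe(OH)3 ratio is 1:1, so n(Fe(OH)3) = 3.760 mol.
Mass of Fe(OH)3 = 3.760 × 106.874 = 401.9 g.

402 g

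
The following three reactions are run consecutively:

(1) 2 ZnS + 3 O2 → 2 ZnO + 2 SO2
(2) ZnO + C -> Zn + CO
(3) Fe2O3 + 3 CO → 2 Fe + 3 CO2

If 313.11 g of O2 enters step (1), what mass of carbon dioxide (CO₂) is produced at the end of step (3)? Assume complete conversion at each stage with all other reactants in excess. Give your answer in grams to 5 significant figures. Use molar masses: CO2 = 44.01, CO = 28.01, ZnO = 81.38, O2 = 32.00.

287.08 g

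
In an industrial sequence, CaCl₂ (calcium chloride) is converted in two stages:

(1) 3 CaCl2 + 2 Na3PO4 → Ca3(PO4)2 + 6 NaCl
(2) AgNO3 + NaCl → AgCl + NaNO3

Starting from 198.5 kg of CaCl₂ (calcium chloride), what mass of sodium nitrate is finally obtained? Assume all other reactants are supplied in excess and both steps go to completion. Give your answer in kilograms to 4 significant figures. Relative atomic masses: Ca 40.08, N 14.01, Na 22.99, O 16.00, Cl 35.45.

304.1 kg

M(CaCl2) = 40.08 + 2(35.45) = 110.98 g/mol.
M(NaNO3) = 22.99 + 14.01 + 3(16.00) = 85.00 g/mol.
198.5 kg = 198500 g.
n(CaCl2) = 198500 / 110.98 = 1788.6 mol.
Step 1 gives a 3:6 ratio of CaCl2 to NaCl, so n(NaCl) = 3577.2 mol.
In step 2 the NaCl:NaNO3 ratio is 1:1, so n(NaNO3) = 3577.2 mol.
Mass of NaNO3 = 3577.2 × 85.00 = 304060 g = 304.1 kg.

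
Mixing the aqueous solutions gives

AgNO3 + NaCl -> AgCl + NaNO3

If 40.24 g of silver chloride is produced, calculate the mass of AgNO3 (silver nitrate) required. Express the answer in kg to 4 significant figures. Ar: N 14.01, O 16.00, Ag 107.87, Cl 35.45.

0.04770 kg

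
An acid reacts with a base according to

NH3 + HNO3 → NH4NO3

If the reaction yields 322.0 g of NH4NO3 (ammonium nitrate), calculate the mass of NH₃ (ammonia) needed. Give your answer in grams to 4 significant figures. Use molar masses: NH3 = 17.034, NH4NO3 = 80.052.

68.52 g

n(NH4NO3) = 322.00 g / 80.052 g/mol = 4.0224 mol.
From the equation the NH4NO3:NH3 mole ratio is 1:1, so n(NH3) = 4.0224 × 1/1 = 4.0224 mol.
Mass of NH3 = 4.0224 mol × 17.034 g/mol = 68.517 g.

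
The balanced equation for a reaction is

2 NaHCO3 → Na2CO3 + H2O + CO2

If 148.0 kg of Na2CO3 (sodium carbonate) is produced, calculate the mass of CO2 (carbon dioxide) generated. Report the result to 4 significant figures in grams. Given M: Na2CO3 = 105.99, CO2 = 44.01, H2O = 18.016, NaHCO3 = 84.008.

Convert: 148.0 kg = 148000 g.
n(Na2CO3) = 148000 g / 105.99 g/mol = 1396.4 mol.
From the equation the Na2CO3:CO2 mole ratio is 1:1, so n(CO2) = 1396.4 × 1/1 = 1396.4 mol.
Mass of CO2 = 1396.4 mol × 44.01 g/mol = 61454 g.

61450 g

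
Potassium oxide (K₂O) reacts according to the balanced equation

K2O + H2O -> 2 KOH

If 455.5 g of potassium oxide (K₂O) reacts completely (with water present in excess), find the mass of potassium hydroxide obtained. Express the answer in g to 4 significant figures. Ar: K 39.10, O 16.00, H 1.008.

M(K2O) = 2(39.10) + 16.00 = 94.20 g/mol.
M(KOH) = 39.10 + 16.00 + 1.008 = 56.108 g/mol.
n(K2O) = 455.50 g / 94.20 g/mol = 4.8355 mol.
From the equation the K2O:KOH mole ratio is 1:2, so n(KOH) = 4.8355 × 2/1 = 9.6709 mol.
Mass of KOH = 9.6709 mol × 56.108 g/mol = 542.62 g.

542.6 g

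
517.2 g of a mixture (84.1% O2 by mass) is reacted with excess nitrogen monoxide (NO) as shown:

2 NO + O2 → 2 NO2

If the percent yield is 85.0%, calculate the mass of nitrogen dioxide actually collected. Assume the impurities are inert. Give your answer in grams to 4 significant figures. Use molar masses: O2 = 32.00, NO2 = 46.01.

Pure O2 available = 517.2 g × 0.841 = 434.97 g.
n(O2) = 434.97 g / 32.00 g/mol = 13.593 mol.
From the equation the O2:NO2 mole ratio is 1:2, so n(NO2) = 13.593 × 2/1 = 27.185 mol.
Mass of NO2 = 27.185 mol × 46.01 g/mol = 1250.8 g.
Actual mass collected = 1250.8 g × 0.850 = 1063.2 g.

1063 g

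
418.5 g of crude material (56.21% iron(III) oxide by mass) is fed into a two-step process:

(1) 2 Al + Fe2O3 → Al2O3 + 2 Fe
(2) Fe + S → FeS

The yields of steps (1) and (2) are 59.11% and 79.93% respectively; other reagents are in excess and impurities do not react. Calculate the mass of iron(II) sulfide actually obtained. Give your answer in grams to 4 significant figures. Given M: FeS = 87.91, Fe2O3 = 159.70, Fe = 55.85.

Pure Fe2O3 = 418.5 × 0.5621 = 235.24 g.
n(Fe2O3) = 235.24 / 159.70 = 1.4730 mol.
Step 1 (Fe2O3:Fe = 1:2): theoretical n(Fe) = 2.9460 mol; at 59.11% yield, n(Fe) = 1.7414 mol.
Step 2 (Fe:FeS = 1:1): theoretical n(FeS) = 1.7414 mol, so theoretical mass = 1.7414 × 87.91 = 153.09 g.
At 79.93% yield, actual mass of FeS = 153.09 × 0.7993 = 122.36 g.

122.4 g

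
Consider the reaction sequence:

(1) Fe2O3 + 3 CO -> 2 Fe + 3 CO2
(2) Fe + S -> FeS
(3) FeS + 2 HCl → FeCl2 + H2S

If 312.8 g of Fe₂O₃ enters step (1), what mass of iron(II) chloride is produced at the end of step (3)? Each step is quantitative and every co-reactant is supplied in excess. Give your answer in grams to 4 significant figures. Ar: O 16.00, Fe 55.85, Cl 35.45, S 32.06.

496.5 g

M(Fe2O3) = 2(55.85) + 3(16.00) = 159.70 g/mol.
M(FeCl2) = 55.85 + 2(35.45) = 126.75 g/mol.
n(Fe2O3) = 312.8 / 159.70 = 1.9587 mol.
Reaction (1): Fe2O3→Fe ratio 1:2 ⇒ n(Fe) = 3.9173 mol.
Reaction (2): Fe→FeS ratio 1:1 ⇒ n(FeS) = 3.9173 mol.
Reaction (3): FeS→FeCl2 ratio 1:1 ⇒ n(FeCl2) = 3.9173 mol.
Mass of FeCl2 = 3.9173 × 126.75 = 496.52 g.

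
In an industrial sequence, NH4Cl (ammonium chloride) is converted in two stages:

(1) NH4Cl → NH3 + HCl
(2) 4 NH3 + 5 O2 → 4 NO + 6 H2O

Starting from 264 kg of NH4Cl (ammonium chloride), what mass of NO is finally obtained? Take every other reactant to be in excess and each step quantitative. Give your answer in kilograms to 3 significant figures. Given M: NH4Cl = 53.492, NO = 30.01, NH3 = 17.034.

264 kg = 264000 g.
n(NH4Cl) = 264000 / 53.492 = 4935 mol.
Step 1 gives a 1:1 ratio of NH4Cl to NH3, so n(NH3) = 4935 mol.
In step 2 the NH3:NO ratio is 4:4, so n(NO) = 4935 mol.
Mass of NO = 4935 × 30.01 = 148100 g = 148 kg.

148 kg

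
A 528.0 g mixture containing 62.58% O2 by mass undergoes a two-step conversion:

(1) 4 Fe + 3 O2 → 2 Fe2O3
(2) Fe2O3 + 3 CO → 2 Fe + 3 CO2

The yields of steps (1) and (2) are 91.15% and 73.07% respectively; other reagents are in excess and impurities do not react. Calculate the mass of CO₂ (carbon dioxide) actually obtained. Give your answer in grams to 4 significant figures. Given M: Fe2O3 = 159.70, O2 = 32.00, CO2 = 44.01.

605.3 g

Pure O2 = 528.0 × 0.6258 = 330.42 g.
n(O2) = 330.42 / 32.00 = 10.326 mol.
Step 1 (O2:Fe2O3 = 3:2): theoretical n(Fe2O3) = 6.8838 mol; at 91.15% yield, n(Fe2O3) = 6.2746 mol.
Step 2 (Fe2O3:CO2 = 1:3): theoretical n(CO2) = 18.824 mol, so theoretical mass = 18.824 × 44.01 = 828.43 g.
At 73.07% yield, actual mass of CO2 = 828.43 × 0.7307 = 605.34 g.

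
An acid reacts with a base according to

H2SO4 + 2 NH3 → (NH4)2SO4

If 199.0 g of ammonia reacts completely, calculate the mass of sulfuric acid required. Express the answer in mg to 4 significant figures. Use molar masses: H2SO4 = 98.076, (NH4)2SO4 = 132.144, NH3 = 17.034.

572900 mg

n(NH3) = 199.00 g / 17.034 g/mol = 11.683 mol.
From the equation the NH3:H2SO4 mole ratio is 2:1, so n(H2SO4) = 11.683 × 1/2 = 5.8413 mol.
Mass of H2SO4 = 5.8413 mol × 98.076 g/mol = 572.89 g.
Converting to mg: 572.89 g = 572900 mg.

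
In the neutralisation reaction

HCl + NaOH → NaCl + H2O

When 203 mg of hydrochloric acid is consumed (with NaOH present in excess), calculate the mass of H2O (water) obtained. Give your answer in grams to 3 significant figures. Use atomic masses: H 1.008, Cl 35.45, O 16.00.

M(HCl) = 1.008 + 35.45 = 36.458 g/mol.
M(H2O) = 2(1.008) + 16.00 = 18.016 g/mol.
Convert: 203 mg = 0.2030 g.
n(HCl) = 0.2030 g / 36.458 g/mol = 0.005568 mol.
From the equation the HCl:H2O mole ratio is 1:1, so n(H2O) = 0.005568 × 1/1 = 0.005568 mol.
Mass of H2O = 0.005568 mol × 18.016 g/mol = 0.1003 g.

0.100 g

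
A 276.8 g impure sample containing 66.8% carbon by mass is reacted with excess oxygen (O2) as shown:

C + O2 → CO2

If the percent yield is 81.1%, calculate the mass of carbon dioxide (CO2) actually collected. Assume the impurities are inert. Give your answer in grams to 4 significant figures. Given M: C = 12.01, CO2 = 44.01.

Pure C available = 276.8 g × 0.668 = 184.90 g.
n(C) = 184.90 g / 12.01 g/mol = 15.396 mol.
From the equation the C:CO2 mole ratio is 1:1, so n(CO2) = 15.396 × 1/1 = 15.396 mol.
Mass of CO2 = 15.396 mol × 44.01 g/mol = 677.56 g.
Actual mass collected = 677.56 g × 0.811 = 549.51 g.

549.5 g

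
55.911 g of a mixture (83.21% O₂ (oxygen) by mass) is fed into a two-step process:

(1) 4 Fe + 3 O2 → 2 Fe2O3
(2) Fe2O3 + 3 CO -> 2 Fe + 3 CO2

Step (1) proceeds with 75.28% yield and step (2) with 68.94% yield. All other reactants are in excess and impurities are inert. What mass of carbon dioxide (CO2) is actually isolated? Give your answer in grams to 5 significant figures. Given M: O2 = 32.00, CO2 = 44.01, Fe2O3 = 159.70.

66.413 g

Pure O2 = 55.911 × 0.8321 = 46.5235 g.
n(O2) = 46.5235 / 32.00 = 1.45386 mol.
Step 1 (O2:Fe2O3 = 3:2): theoretical n(Fe2O3) = 0.969240 mol; at 75.28% yield, n(Fe2O3) = 0.729644 mol.
Step 2 (Fe2O3:CO2 = 1:3): theoretical n(CO2) = 2.18893 mol, so theoretical mass = 2.18893 × 44.01 = 96.3349 g.
At 68.94% yield, actual mass of CO2 = 96.3349 × 0.6894 = 66.4133 g.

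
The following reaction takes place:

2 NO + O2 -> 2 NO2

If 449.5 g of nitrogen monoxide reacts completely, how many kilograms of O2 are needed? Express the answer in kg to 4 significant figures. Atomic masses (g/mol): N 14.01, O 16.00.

0.2397 kg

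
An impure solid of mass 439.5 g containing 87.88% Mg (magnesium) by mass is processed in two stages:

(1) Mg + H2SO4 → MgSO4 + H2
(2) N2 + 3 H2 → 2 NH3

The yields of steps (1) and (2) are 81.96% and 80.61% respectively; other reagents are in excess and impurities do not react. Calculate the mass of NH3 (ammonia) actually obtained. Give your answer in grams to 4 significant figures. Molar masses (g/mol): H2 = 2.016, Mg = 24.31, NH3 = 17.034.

Pure Mg = 439.5 × 0.8788 = 386.23 g.
n(Mg) = 386.23 / 24.31 = 15.888 mol.
Step 1 (Mg:H2 = 1:1): theoretical n(H2) = 15.888 mol; at 81.96% yield, n(H2) = 13.022 mol.
Step 2 (H2:NH3 = 3:2): theoretical n(NH3) = 8.6811 mol, so theoretical mass = 8.6811 × 17.034 = 147.87 g.
At 80.61% yield, actual mass of NH3 = 147.87 × 0.8061 = 119.20 g.

119.2 g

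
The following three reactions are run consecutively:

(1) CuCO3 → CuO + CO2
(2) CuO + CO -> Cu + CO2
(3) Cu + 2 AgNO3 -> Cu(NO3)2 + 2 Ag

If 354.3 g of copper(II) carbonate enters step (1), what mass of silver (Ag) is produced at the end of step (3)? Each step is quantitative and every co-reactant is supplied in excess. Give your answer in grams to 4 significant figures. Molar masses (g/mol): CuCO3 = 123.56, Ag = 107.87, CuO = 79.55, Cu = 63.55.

618.6 g

n(CuCO3) = 354.3 / 123.56 = 2.8674 mol.
Reaction (1): CuCO3→CuO ratio 1:1 ⇒ n(CuO) = 2.8674 mol.
Reaction (2): CuO→Cu ratio 1:1 ⇒ n(Cu) = 2.8674 mol.
Reaction (3): Cu→Ag ratio 1:2 ⇒ n(Ag) = 5.7349 mol.
Mass of Ag = 5.7349 × 107.87 = 618.62 g.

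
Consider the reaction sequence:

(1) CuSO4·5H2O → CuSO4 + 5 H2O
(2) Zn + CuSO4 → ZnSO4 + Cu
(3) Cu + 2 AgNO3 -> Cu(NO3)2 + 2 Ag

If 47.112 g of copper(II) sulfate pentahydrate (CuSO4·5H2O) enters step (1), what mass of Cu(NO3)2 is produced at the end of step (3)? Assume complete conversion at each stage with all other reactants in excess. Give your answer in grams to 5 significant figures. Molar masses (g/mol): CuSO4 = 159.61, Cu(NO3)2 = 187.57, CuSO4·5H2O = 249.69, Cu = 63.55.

35.391 g

n(CuSO4·5H2O) = 47.112 / 249.69 = 0.188682 mol.
Reaction (1): CuSO4·5H2O→CuSO4 ratio 1:1 ⇒ n(CuSO4) = 0.188682 mol.
Reaction (2): CuSO4→Cu ratio 1:1 ⇒ n(Cu) = 0.188682 mol.
Reaction (3): Cu→Cu(NO3)2 ratio 1:1 ⇒ n(Cu(NO3)2) = 0.188682 mol.
Mass of Cu(NO3)2 = 0.188682 × 187.57 = 35.3911 g.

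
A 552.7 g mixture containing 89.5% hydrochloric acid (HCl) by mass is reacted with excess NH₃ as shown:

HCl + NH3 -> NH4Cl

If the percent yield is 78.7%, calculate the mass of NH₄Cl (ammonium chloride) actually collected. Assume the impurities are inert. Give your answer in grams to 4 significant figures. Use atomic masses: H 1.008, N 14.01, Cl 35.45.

571.2 g

Pure HCl available = 552.7 g × 0.895 = 494.67 g.
M(HCl) = 1.008 + 35.45 = 36.458 g/mol.
M(NH4Cl) = 14.01 + 4(1.008) + 35.45 = 53.492 g/mol.
n(HCl) = 494.67 g / 36.458 g/mol = 13.568 mol.
From the equation the HCl:NH4Cl mole ratio is 1:1, so n(NH4Cl) = 13.568 × 1/1 = 13.568 mol.
Mass of NH4Cl = 13.568 mol × 53.492 g/mol = 725.79 g.
Actual mass collected = 725.79 g × 0.787 = 571.19 g.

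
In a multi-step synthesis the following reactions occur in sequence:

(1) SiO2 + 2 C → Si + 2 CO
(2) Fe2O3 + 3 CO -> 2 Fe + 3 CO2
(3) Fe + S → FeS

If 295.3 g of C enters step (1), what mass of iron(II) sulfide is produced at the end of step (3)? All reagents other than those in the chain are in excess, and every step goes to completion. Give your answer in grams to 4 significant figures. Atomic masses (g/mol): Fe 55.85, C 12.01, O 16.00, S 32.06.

M(C) = 12.01 g/mol.
M(FeS) = 55.85 + 32.06 = 87.91 g/mol.
n(C) = 295.3 / 12.01 = 24.588 mol.
Reaction (1): C→CO ratio 2:2 ⇒ n(CO) = 24.588 mol.
Reaction (2): CO→Fe ratio 3:2 ⇒ n(Fe) = 16.392 mol.
Reaction (3): Fe→FeS ratio 1:1 ⇒ n(FeS) = 16.392 mol.
Mass of FeS = 16.392 × 87.91 = 1441.0 g.

1441 g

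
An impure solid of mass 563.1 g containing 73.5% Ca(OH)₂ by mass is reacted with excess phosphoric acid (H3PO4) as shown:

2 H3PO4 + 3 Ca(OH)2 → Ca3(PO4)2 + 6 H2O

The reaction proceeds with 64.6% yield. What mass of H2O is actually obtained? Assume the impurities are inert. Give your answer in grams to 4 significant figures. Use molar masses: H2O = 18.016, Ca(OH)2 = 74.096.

Pure Ca(OH)2 available = 563.1 g × 0.735 = 413.88 g.
n(Ca(OH)2) = 413.88 g / 74.096 g/mol = 5.5857 mol.
From the equation the Ca(OH)2:H2O mole ratio is 3:6, so n(H2O) = 5.5857 × 6/3 = 11.171 mol.
Mass of H2O = 11.171 mol × 18.016 g/mol = 201.26 g.
Actual mass collected = 201.26 g × 0.646 = 130.02 g.

130.0 g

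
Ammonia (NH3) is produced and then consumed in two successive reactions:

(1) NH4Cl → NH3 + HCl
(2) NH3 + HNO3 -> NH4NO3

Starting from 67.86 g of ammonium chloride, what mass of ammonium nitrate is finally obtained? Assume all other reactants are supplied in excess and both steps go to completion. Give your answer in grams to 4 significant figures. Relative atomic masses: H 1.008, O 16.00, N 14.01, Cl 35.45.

101.6 g

M(NH4Cl) = 14.01 + 4(1.008) + 35.45 = 53.492 g/mol.
M(NH4NO3) = 2(14.01) + 4(1.008) + 3(16.00) = 80.052 g/mol.
n(NH4Cl) = 67.860 / 53.492 = 1.2686 mol.
Step 1 gives a 1:1 ratio of NH4Cl to NH3, so n(NH3) = 1.2686 mol.
In step 2 the NH3:NH4NO3 ratio is 1:1, so n(NH4NO3) = 1.2686 mol.
Mass of NH4NO3 = 1.2686 × 80.052 = 101.55 g.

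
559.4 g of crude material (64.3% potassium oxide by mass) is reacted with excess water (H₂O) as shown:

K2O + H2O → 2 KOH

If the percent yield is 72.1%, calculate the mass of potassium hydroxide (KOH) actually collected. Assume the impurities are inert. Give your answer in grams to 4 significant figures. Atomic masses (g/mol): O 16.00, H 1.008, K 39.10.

Pure K2O available = 559.4 g × 0.643 = 359.69 g.
M(K2O) = 2(39.10) + 16.00 = 94.20 g/mol.
M(KOH) = 39.10 + 16.00 + 1.008 = 56.108 g/mol.
n(K2O) = 359.69 g / 94.20 g/mol = 3.8184 mol.
From the equation the K2O:KOH mole ratio is 1:2, so n(KOH) = 3.8184 × 2/1 = 7.6368 mol.
Mass of KOH = 7.6368 mol × 56.108 g/mol = 428.49 g.
Actual mass collected = 428.49 g × 0.721 = 308.94 g.

308.9 g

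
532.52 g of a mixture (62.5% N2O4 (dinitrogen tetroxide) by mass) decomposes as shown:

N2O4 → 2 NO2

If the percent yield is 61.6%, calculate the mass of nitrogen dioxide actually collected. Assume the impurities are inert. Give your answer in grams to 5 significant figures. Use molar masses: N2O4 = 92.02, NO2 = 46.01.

Pure N2O4 available = 532.52 g × 0.625 = 332.825 g.
n(N2O4) = 332.825 g / 92.02 g/mol = 3.61688 mol.
From the equation the N2O4:NO2 mole ratio is 1:2, so n(NO2) = 3.61688 × 2/1 = 7.23375 mol.
Mass of NO2 = 7.23375 mol × 46.01 g/mol = 332.825 g.
Actual mass collected = 332.825 g × 0.616 = 205.020 g.

205.02 g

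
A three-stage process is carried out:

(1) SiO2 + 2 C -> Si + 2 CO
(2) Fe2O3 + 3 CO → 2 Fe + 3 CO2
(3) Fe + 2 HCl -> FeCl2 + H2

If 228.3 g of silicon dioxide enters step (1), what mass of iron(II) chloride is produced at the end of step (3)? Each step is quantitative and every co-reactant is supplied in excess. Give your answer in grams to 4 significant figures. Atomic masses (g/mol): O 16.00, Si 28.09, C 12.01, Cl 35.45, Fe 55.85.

M(SiO2) = 28.09 + 2(16.00) = 60.09 g/mol.
M(FeCl2) = 55.85 + 2(35.45) = 126.75 g/mol.
n(SiO2) = 228.3 / 60.09 = 3.7993 mol.
Reaction (1): SiO2→CO ratio 1:2 ⇒ n(CO) = 7.5986 mol.
Reaction (2): CO→Fe ratio 3:2 ⇒ n(Fe) = 5.0657 mol.
Reaction (3): Fe→FeCl2 ratio 1:1 ⇒ n(FeCl2) = 5.0657 mol.
Mass of FeCl2 = 5.0657 × 126.75 = 642.08 g.

642.1 g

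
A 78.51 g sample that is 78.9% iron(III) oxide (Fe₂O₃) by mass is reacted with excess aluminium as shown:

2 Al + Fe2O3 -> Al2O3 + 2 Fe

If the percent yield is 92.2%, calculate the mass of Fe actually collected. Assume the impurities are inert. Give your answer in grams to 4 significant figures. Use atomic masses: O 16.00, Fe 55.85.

39.95 g

Pure Fe2O3 available = 78.51 g × 0.789 = 61.944 g.
M(Fe2O3) = 2(55.85) + 3(16.00) = 159.70 g/mol.
M(Fe) = 55.85 g/mol.
n(Fe2O3) = 61.944 g / 159.70 g/mol = 0.38788 mol.
From the equation the Fe2O3:Fe mole ratio is 1:2, so n(Fe) = 0.38788 × 2/1 = 0.77576 mol.
Mass of Fe = 0.77576 mol × 55.85 g/mol = 43.326 g.
Actual mass collected = 43.326 g × 0.922 = 39.947 g.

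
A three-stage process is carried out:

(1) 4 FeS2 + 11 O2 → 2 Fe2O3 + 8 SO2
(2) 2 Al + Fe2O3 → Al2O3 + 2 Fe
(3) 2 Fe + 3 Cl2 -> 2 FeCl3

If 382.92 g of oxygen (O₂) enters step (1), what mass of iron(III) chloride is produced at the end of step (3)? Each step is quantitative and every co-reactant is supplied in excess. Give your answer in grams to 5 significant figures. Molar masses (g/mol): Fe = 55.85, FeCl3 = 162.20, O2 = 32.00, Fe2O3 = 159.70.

705.79 g

n(O2) = 382.92 / 32.00 = 11.9663 mol.
Reaction (1): O2→Fe2O3 ratio 11:2 ⇒ n(Fe2O3) = 2.17568 mol.
Reaction (2): Fe2O3→Fe ratio 1:2 ⇒ n(Fe) = 4.35136 mol.
Reaction (3): Fe→FeCl3 ratio 2:2 ⇒ n(FeCl3) = 4.35136 mol.
Mass of FeCl3 = 4.35136 × 162.20 = 705.791 g.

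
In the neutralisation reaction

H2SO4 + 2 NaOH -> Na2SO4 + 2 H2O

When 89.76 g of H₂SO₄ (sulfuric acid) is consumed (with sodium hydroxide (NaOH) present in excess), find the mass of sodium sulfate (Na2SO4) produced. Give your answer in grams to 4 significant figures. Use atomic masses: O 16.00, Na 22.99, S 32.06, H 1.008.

130.0 g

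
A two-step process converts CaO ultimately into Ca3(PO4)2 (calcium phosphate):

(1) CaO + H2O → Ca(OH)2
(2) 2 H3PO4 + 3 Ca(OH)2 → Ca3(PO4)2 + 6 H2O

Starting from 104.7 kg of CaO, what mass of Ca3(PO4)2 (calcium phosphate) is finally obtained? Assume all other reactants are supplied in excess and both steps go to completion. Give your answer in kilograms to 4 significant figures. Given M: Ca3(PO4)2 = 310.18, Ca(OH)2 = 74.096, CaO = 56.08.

104.7 kg = 104700 g.
n(CaO) = 104700 / 56.08 = 1867.0 mol.
Step 1 gives a 1:1 ratio of CaO to Ca(OH)2, so n(Ca(OH)2) = 1867.0 mol.
In step 2 the Ca(OH)2:Ca3(PO4)2 ratio is 3:1, so n(Ca3(PO4)2) = 622.33 mol.
Mass of Ca3(PO4)2 = 622.33 × 310.18 = 193030 g = 193.0 kg.

193.0 kg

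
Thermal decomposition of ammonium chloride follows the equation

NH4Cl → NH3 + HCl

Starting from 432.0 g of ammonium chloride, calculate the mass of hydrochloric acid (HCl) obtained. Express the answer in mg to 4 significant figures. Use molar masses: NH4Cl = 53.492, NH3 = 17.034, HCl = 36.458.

n(NH4Cl) = 432.00 g / 53.492 g/mol = 8.0760 mol.
From the equation the NH4Cl:HCl mole ratio is 1:1, so n(HCl) = 8.0760 × 1/1 = 8.0760 mol.
Mass of HCl = 8.0760 mol × 36.458 g/mol = 294.43 g.
Converting to mg: 294.43 g = 294400 mg.

294400 mg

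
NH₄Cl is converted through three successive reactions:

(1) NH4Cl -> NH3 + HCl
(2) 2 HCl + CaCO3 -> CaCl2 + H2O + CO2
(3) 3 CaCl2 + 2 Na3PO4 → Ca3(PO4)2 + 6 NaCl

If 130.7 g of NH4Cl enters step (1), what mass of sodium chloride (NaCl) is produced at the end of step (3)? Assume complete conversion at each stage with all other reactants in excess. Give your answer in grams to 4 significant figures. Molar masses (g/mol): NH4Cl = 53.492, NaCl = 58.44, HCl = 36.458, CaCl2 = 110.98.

142.8 g

n(NH4Cl) = 130.7 / 53.492 = 2.4434 mol.
Reaction (1): NH4Cl→HCl ratio 1:1 ⇒ n(HCl) = 2.4434 mol.
Reaction (2): HCl→CaCl2 ratio 2:1 ⇒ n(CaCl2) = 1.2217 mol.
Reaction (3): CaCl2→NaCl ratio 3:6 ⇒ n(NaCl) = 2.4434 mol.
Mass of NaCl = 2.4434 × 58.44 = 142.79 g.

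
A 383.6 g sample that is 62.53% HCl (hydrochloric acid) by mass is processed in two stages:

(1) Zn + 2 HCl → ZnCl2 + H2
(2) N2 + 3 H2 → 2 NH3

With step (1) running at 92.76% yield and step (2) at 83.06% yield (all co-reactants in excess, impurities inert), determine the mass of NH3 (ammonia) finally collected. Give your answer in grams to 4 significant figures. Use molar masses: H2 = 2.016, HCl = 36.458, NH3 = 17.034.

28.78 g

Pure HCl = 383.6 × 0.6253 = 239.87 g.
n(HCl) = 239.87 / 36.458 = 6.5792 mol.
Step 1 (HCl:H2 = 2:1): theoretical n(H2) = 3.2896 mol; at 92.76% yield, n(H2) = 3.0514 mol.
Step 2 (H2:NH3 = 3:2): theoretical n(NH3) = 2.0343 mol, so theoretical mass = 2.0343 × 17.034 = 34.652 g.
At 83.06% yield, actual mass of NH3 = 34.652 × 0.8306 = 28.782 g.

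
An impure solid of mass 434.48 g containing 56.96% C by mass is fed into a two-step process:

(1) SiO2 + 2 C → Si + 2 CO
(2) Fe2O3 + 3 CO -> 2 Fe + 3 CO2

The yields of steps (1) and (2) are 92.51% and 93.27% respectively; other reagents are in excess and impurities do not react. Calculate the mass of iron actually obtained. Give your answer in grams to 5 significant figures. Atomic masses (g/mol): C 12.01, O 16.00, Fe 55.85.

662.00 g

Pure C = 434.48 × 0.5696 = 247.480 g.
M(C) = 12.01 g/mol.
M(Fe) = 55.85 g/mol.
n(C) = 247.480 / 12.01 = 20.6061 mol.
Step 1 (C:CO = 2:2): theoretical n(CO) = 20.6061 mol; at 92.51% yield, n(CO) = 19.0627 mol.
Step 2 (CO:Fe = 3:2): theoretical n(Fe) = 12.7085 mol, so theoretical mass = 12.7085 × 55.85 = 709.770 g.
At 93.27% yield, actual mass of Fe = 709.770 × 0.9327 = 662.002 g.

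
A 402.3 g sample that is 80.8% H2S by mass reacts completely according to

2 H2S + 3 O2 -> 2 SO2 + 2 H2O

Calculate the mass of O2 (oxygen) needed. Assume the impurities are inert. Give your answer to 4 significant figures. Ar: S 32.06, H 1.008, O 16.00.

457.9 g

Mass of pure H2S = 402.3 g × 0.808 = 325.06 g.
M(H2S) = 2(1.008) + 32.06 = 34.076 g/mol.
M(O2) = 2(16.00) = 32.00 g/mol.
n(H2S) = 325.06 g / 34.076 g/mol = 9.5392 mol.
From the equation the H2S:O2 mole ratio is 2:3, so n(O2) = 9.5392 × 3/2 = 14.309 mol.
Mass of O2 = 14.309 mol × 32.00 g/mol = 457.88 g.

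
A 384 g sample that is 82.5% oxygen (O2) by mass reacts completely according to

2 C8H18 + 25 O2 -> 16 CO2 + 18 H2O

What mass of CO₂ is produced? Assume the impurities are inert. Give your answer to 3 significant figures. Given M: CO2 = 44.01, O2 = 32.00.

279 g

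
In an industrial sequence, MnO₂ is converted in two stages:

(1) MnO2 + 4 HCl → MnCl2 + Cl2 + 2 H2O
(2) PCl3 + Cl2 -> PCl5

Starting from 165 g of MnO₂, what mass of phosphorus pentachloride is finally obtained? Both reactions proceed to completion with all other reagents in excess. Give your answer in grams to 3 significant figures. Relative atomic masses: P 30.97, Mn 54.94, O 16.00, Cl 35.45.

395 g

M(MnO2) = 54.94 + 2(16.00) = 86.94 g/mol.
M(PCl5) = 30.97 + 5(35.45) = 208.22 g/mol.
n(MnO2) = 165.0 / 86.94 = 1.898 mol.
Step 1 gives a 1:1 ratio of MnO2 to Cl2, so n(Cl2) = 1.898 mol.
In step 2 the Cl2:PCl5 ratio is 1:1, so n(PCl5) = 1.898 mol.
Mass of PCl5 = 1.898 × 208.22 = 395.2 g.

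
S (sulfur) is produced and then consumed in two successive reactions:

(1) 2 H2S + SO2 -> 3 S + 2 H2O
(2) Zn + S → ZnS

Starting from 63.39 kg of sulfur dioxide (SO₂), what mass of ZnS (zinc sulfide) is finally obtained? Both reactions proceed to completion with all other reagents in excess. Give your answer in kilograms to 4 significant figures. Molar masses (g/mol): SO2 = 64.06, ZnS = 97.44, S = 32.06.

63.39 kg = 63390 g.
n(SO2) = 63390 / 64.06 = 989.54 mol.
Step 1 gives a 1:3 ratio of SO2 to S, so n(S) = 2968.6 mol.
In step 2 the S:ZnS ratio is 1:1, so n(ZnS) = 2968.6 mol.
Mass of ZnS = 2968.6 × 97.44 = 289260 g = 289.3 kg.

289.3 kg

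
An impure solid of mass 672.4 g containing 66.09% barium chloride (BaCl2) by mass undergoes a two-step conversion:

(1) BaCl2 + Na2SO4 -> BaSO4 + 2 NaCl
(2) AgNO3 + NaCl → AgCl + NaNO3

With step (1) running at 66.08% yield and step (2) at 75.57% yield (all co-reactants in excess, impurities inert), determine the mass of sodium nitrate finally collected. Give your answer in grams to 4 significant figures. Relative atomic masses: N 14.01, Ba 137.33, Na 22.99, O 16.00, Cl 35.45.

Pure BaCl2 = 672.4 × 0.6609 = 444.39 g.
M(BaCl2) = 137.33 + 2(35.45) = 208.23 g/mol.
M(NaNO3) = 22.99 + 14.01 + 3(16.00) = 85.00 g/mol.
n(BaCl2) = 444.39 / 208.23 = 2.1341 mol.
Step 1 (BaCl2:NaCl = 1:2): theoretical n(NaCl) = 4.2683 mol; at 66.08% yield, n(NaCl) = 2.8205 mol.
Step 2 (NaCl:NaNO3 = 1:1): theoretical n(NaNO3) = 2.8205 mol, so theoretical mass = 2.8205 × 85.00 = 239.74 g.
At 75.57% yield, actual mass of NaNO3 = 239.74 × 0.7557 = 181.17 g.

181.2 g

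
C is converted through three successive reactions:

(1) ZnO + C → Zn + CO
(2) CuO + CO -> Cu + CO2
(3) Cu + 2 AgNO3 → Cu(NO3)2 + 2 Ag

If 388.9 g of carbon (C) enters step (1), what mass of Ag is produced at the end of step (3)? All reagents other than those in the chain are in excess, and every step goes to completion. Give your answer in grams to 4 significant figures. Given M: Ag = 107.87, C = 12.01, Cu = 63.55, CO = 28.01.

n(C) = 388.9 / 12.01 = 32.381 mol.
Reaction (1): C→CO ratio 1:1 ⇒ n(CO) = 32.381 mol.
Reaction (2): CO→Cu ratio 1:1 ⇒ n(Cu) = 32.381 mol.
Reaction (3): Cu→Ag ratio 1:2 ⇒ n(Ag) = 64.763 mol.
Mass of Ag = 64.763 × 107.87 = 6986.0 g.

6986 g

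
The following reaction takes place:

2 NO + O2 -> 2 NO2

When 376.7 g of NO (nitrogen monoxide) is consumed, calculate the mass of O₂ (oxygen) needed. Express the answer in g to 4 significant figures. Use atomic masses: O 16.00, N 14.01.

200.8 g

M(NO) = 14.01 + 16.00 = 30.01 g/mol.
M(O2) = 2(16.00) = 32.00 g/mol.
n(NO) = 376.70 g / 30.01 g/mol = 12.552 mol.
From the equation the NO:O2 mole ratio is 2:1, so n(O2) = 12.552 × 1/2 = 6.2762 mol.
Mass of O2 = 6.2762 mol × 32.00 g/mol = 200.84 g.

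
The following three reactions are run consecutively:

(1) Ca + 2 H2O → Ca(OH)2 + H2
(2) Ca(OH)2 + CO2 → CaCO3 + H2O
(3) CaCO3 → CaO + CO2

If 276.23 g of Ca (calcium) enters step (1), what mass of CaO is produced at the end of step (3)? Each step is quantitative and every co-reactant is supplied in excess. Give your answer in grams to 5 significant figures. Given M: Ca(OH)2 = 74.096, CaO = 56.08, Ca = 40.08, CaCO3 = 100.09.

n(Ca) = 276.23 / 40.08 = 6.89197 mol.
Reaction (1): Ca→Ca(OH)2 ratio 1:1 ⇒ n(Ca(OH)2) = 6.89197 mol.
Reaction (2): Ca(OH)2→CaCO3 ratio 1:1 ⇒ n(CaCO3) = 6.89197 mol.
Reaction (3): CaCO3→CaO ratio 1:1 ⇒ n(CaO) = 6.89197 mol.
Mass of CaO = 6.89197 × 56.08 = 386.501 g.

386.50 g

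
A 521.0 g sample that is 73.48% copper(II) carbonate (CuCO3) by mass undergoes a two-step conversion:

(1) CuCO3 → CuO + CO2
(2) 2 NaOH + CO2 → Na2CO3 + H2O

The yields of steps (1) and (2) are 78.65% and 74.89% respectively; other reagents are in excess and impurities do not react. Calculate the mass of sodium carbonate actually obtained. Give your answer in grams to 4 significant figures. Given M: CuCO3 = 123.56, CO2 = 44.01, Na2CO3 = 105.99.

Pure CuCO3 = 521.0 × 0.7348 = 382.83 g.
n(CuCO3) = 382.83 / 123.56 = 3.0983 mol.
Step 1 (CuCO3:CO2 = 1:1): theoretical n(CO2) = 3.0983 mol; at 78.65% yield, n(CO2) = 2.4368 mol.
Step 2 (CO2:Na2CO3 = 1:1): theoretical n(Na2CO3) = 2.4368 mol, so theoretical mass = 2.4368 × 105.99 = 258.28 g.
At 74.89% yield, actual mass of Na2CO3 = 258.28 × 0.7489 = 193.43 g.

193.4 g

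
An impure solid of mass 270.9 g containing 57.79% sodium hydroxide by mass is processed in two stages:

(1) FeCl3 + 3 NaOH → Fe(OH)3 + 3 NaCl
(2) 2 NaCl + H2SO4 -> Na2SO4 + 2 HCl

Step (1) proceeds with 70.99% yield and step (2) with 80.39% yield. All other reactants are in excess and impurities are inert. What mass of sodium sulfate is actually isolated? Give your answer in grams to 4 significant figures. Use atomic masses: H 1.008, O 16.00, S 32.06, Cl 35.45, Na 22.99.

158.6 g

Pure NaOH = 270.9 × 0.5779 = 156.55 g.
M(NaOH) = 22.99 + 16.00 + 1.008 = 39.998 g/mol.
M(Na2SO4) = 2(22.99) + 32.06 + 4(16.00) = 142.04 g/mol.
n(NaOH) = 156.55 / 39.998 = 3.9140 mol.
Step 1 (NaOH:NaCl = 3:3): theoretical n(NaCl) = 3.9140 mol; at 70.99% yield, n(NaCl) = 2.7786 mol.
Step 2 (NaCl:Na2SO4 = 2:1): theoretical n(Na2SO4) = 1.3893 mol, so theoretical mass = 1.3893 × 142.04 = 197.33 g.
At 80.39% yield, actual mass of Na2SO4 = 197.33 × 0.8039 = 158.64 g.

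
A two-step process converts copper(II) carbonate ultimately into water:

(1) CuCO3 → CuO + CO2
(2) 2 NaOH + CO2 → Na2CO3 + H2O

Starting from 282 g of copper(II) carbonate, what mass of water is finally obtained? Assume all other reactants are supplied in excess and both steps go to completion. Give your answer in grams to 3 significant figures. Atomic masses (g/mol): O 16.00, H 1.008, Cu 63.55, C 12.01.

41.1 g

M(CuCO3) = 63.55 + 12.01 + 3(16.00) = 123.56 g/mol.
M(H2O) = 2(1.008) + 16.00 = 18.016 g/mol.
n(CuCO3) = 282.0 / 123.56 = 2.282 mol.
Step 1 gives a 1:1 ratio of CuCO3 to CO2, so n(CO2) = 2.282 mol.
In step 2 the CO2:H2O ratio is 1:1, so n(H2O) = 2.282 mol.
Mass of H2O = 2.282 × 18.016 = 41.12 g.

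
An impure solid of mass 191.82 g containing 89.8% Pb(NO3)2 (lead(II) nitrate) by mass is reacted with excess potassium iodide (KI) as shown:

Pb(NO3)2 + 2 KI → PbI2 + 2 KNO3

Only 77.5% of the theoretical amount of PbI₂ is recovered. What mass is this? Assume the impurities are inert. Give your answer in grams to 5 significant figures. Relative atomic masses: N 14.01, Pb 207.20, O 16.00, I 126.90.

Pure Pb(NO3)2 available = 191.82 g × 0.898 = 172.254 g.
M(Pb(NO3)2) = 207.20 + 2(14.01) + 6(16.00) = 331.22 g/mol.
M(PbI2) = 207.20 + 2(126.90) = 461.00 g/mol.
n(Pb(NO3)2) = 172.254 g / 331.22 g/mol = 0.520060 mol.
From the equation the Pb(NO3)2:PbI2 mole ratio is 1:1, so n(PbI2) = 0.520060 × 1/1 = 0.520060 mol.
Mass of PbI2 = 0.520060 mol × 461.00 g/mol = 239.748 g.
Actual mass collected = 239.748 g × 0.775 = 185.805 g.

185.80 g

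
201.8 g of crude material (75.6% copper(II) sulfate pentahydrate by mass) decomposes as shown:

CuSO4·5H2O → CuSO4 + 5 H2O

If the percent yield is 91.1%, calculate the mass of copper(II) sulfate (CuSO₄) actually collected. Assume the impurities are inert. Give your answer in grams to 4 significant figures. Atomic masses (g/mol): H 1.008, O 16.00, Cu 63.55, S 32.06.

88.84 g

Pure CuSO4·5H2O available = 201.8 g × 0.756 = 152.56 g.
M(CuSO4·5H2O) = 63.55 + 32.06 + 9(16.00) + 10(1.008) = 249.69 g/mol.
M(CuSO4) = 63.55 + 32.06 + 4(16.00) = 159.61 g/mol.
n(CuSO4·5H2O) = 152.56 g / 249.69 g/mol = 0.61100 mol.
From the equation the CuSO4·5H2O:CuSO4 mole ratio is 1:1, so n(CuSO4) = 0.61100 × 1/1 = 0.61100 mol.
Mass of CuSO4 = 0.61100 mol × 159.61 g/mol = 97.522 g.
Actual mass collected = 97.522 g × 0.911 = 88.842 g.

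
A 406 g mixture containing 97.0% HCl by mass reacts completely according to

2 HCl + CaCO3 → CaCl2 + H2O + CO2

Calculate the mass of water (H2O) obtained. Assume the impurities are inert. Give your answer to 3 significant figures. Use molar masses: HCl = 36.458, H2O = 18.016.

97.3 g

Mass of pure HCl = 406 g × 0.970 = 393.8 g.
n(HCl) = 393.8 g / 36.458 g/mol = 10.80 mol.
From the equation the HCl:H2O mole ratio is 2:1, so n(H2O) = 10.80 × 1/2 = 5.401 mol.
Mass of H2O = 5.401 mol × 18.016 g/mol = 97.30 g.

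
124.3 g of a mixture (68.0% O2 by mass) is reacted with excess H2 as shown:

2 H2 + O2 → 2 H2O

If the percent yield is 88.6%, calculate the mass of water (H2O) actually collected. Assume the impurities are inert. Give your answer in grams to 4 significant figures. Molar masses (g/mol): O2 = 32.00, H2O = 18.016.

84.32 g

Pure O2 available = 124.3 g × 0.680 = 84.524 g.
n(O2) = 84.524 g / 32.00 g/mol = 2.6414 mol.
From the equation the O2:H2O mole ratio is 1:2, so n(H2O) = 2.6414 × 2/1 = 5.2828 mol.
Mass of H2O = 5.2828 mol × 18.016 g/mol = 95.174 g.
Actual mass collected = 95.174 g × 0.886 = 84.324 g.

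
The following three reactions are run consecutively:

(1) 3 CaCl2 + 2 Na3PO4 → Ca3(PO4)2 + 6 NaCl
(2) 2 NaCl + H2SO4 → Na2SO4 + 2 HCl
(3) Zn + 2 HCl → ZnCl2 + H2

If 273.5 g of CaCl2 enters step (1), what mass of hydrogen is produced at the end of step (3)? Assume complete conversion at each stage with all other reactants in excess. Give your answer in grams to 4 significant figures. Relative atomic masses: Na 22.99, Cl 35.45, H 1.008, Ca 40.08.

4.968 g

M(CaCl2) = 40.08 + 2(35.45) = 110.98 g/mol.
M(H2) = 2(1.008) = 2.016 g/mol.
n(CaCl2) = 273.5 / 110.98 = 2.4644 mol.
Reaction (1): CaCl2→NaCl ratio 3:6 ⇒ n(NaCl) = 4.9288 mol.
Reaction (2): NaCl→HCl ratio 2:2 ⇒ n(HCl) = 4.9288 mol.
Reaction (3): HCl→H2 ratio 2:1 ⇒ n(H2) = 2.4644 mol.
Mass of H2 = 2.4644 × 2.016 = 4.9682 g.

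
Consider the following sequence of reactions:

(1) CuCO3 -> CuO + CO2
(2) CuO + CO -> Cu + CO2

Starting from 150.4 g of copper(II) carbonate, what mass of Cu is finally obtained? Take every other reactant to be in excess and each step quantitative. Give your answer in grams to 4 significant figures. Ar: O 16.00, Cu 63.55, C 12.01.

77.35 g

M(CuCO3) = 63.55 + 12.01 + 3(16.00) = 123.56 g/mol.
M(Cu) = 63.55 g/mol.
n(CuCO3) = 150.40 / 123.56 = 1.2172 mol.
Step 1 gives a 1:1 ratio of CuCO3 to CuO, so n(CuO) = 1.2172 mol.
In step 2 the CuO:Cu ratio is 1:1, so n(Cu) = 1.2172 mol.
Mass of Cu = 1.2172 × 63.55 = 77.354 g.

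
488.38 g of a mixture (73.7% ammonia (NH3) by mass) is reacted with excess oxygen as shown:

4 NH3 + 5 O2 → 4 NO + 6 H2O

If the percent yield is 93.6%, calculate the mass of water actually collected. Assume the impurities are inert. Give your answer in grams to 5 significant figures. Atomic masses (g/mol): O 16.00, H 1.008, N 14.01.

534.48 g

Pure NH3 available = 488.38 g × 0.737 = 359.936 g.
M(NH3) = 14.01 + 3(1.008) = 17.034 g/mol.
M(H2O) = 2(1.008) + 16.00 = 18.016 g/mol.
n(NH3) = 359.936 g / 17.034 g/mol = 21.1304 mol.
From the equation the NH3:H2O mole ratio is 4:6, so n(H2O) = 21.1304 × 6/4 = 31.6957 mol.
Mass of H2O = 31.6957 mol × 18.016 g/mol = 571.029 g.
Actual mass collected = 571.029 g × 0.936 = 534.483 g.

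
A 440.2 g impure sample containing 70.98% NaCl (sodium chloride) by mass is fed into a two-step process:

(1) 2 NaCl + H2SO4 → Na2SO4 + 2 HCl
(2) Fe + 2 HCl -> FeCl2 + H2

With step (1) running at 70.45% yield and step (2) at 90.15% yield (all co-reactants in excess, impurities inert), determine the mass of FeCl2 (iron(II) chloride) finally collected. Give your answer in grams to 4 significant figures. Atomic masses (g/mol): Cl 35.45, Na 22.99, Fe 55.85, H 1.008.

215.2 g

Pure NaCl = 440.2 × 0.7098 = 312.45 g.
M(NaCl) = 22.99 + 35.45 = 58.44 g/mol.
M(FeCl2) = 55.85 + 2(35.45) = 126.75 g/mol.
n(NaCl) = 312.45 / 58.44 = 5.3466 mol.
Step 1 (NaCl:HCl = 2:2): theoretical n(HCl) = 5.3466 mol; at 70.45% yield, n(HCl) = 3.7667 mol.
Step 2 (HCl:FeCl2 = 2:1): theoretical n(FeCl2) = 1.8833 mol, so theoretical mass = 1.8833 × 126.75 = 238.71 g.
At 90.15% yield, actual mass of FeCl2 = 238.71 × 0.9015 = 215.20 g.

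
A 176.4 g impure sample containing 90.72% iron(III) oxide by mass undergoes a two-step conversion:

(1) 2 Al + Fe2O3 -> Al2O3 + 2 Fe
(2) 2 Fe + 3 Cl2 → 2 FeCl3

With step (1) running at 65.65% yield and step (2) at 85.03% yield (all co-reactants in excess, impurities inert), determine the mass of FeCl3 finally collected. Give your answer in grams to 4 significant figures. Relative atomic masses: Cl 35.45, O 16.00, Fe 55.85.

Pure Fe2O3 = 176.4 × 0.9072 = 160.03 g.
M(Fe2O3) = 2(55.85) + 3(16.00) = 159.70 g/mol.
M(FeCl3) = 55.85 + 3(35.45) = 162.20 g/mol.
n(Fe2O3) = 160.03 / 159.70 = 1.0021 mol.
Step 1 (Fe2O3:Fe = 1:2): theoretical n(Fe) = 2.0041 mol; at 65.65% yield, n(Fe) = 1.3157 mol.
Step 2 (Fe:FeCl3 = 2:2): theoretical n(FeCl3) = 1.3157 mol, so theoretical mass = 1.3157 × 162.20 = 213.41 g.
At 85.03% yield, actual mass of FeCl3 = 213.41 × 0.8503 = 181.46 g.

181.5 g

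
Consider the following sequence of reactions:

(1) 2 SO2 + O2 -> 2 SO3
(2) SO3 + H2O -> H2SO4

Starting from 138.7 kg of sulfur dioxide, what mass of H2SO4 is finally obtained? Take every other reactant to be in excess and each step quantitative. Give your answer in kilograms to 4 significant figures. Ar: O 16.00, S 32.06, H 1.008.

M(SO2) = 32.06 + 2(16.00) = 64.06 g/mol.
M(H2SO4) = 2(1.008) + 32.06 + 4(16.00) = 98.076 g/mol.
138.7 kg = 138700 g.
n(SO2) = 138700 / 64.06 = 2165.2 mol.
Step 1 gives a 2:2 ratio of SO2 to SO3, so n(SO3) = 2165.2 mol.
In step 2 the SO3:H2SO4 ratio is 1:1, so n(H2SO4) = 2165.2 mol.
Mass of H2SO4 = 2165.2 × 98.076 = 212350 g = 212.4 kg.

212.4 kg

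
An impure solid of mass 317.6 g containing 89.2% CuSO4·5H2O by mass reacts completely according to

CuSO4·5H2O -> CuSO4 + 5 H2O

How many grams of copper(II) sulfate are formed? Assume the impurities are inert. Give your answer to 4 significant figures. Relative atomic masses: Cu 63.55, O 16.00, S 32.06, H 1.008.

181.1 g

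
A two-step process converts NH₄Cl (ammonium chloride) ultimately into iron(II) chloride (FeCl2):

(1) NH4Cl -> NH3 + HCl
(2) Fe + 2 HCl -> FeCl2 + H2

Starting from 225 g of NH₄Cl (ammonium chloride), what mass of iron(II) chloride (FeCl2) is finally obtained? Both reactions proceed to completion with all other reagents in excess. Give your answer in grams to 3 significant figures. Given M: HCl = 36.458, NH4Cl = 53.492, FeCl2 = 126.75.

n(NH4Cl) = 225.0 / 53.492 = 4.206 mol.
Step 1 gives a 1:1 ratio of NH4Cl to HCl, so n(HCl) = 4.206 mol.
In step 2 the HCl:FeCl2 ratio is 2:1, so n(FeCl2) = 2.103 mol.
Mass of FeCl2 = 2.103 × 126.75 = 266.6 g.

267 g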